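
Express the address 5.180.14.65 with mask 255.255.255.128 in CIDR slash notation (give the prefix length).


Binary: 11111111.11111111.11111111.10000000
Count leading 1s
Prefix: /25


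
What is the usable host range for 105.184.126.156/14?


Network: 105.184.0.0
Broadcast: 105.187.255.255
First usable = network + 1
Last usable = broadcast - 1
Range: 105.184.0.1 to 105.187.255.254


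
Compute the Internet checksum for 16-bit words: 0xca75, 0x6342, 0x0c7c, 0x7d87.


Sum all words (with carry folding):
+ 0xca75 = 0xca75
+ 0x6342 = 0x2db8
+ 0x0c7c = 0x3a34
+ 0x7d87 = 0xb7bb
One's complement: ~0xb7bb
Checksum = 0x4844


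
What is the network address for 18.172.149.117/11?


IP:   00010010.10101100.10010101.01110101
Mask: 11111111.11100000.00000000.00000000
AND operation:
Net:  00010010.10100000.00000000.00000000
Network: 18.160.0.0/11


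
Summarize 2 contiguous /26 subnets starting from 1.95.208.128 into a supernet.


Original prefix: /26
Number of subnets: 2 = 2^1
New prefix = 26 - 1 = 25
Supernet: 1.95.208.128/25


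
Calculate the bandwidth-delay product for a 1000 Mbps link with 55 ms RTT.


BDP = bandwidth * RTT
= 1000 Mbps * 55 ms
= 1000 * 1e6 * 55 / 1000 bits
= 55000000 bits
= 6875000 bytes
= 6713.8672 KB
BDP = 55000000 bits (6875000 bytes)


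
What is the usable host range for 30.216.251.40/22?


Network: 30.216.248.0
Broadcast: 30.216.251.255
First usable = network + 1
Last usable = broadcast - 1
Range: 30.216.248.1 to 30.216.251.254


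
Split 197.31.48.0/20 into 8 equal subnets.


New prefix = 20 + 3 = 23
Each subnet has 512 addresses
  197.31.48.0/23
  197.31.50.0/23
  197.31.52.0/23
  197.31.54.0/23
  197.31.56.0/23
  197.31.58.0/23
  197.31.60.0/23
  197.31.62.0/23
Subnets: 197.31.48.0/23, 197.31.50.0/23, 197.31.52.0/23, 197.31.54.0/23, 197.31.56.0/23, 197.31.58.0/23, 197.31.60.0/23, 197.31.62.0/23


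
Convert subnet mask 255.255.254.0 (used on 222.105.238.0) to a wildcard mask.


Subnet mask: 255.255.254.0
Wildcard = 255.255.255.255 - subnet mask
255 - 255 = 0
255 - 255 = 0
255 - 254 = 1
255 - 0 = 255
Wildcard: 0.0.1.255


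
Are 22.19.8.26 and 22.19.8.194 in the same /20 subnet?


Mask: 255.255.240.0
22.19.8.26 AND mask = 22.19.0.0
22.19.8.194 AND mask = 22.19.0.0
Yes, same subnet (22.19.0.0)


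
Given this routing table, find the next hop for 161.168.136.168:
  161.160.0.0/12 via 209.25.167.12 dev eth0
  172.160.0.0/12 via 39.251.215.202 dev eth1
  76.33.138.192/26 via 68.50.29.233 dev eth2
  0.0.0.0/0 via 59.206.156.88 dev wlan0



Longest prefix match for 161.168.136.168:
  /12 161.160.0.0: MATCH
  /12 172.160.0.0: no
  /26 76.33.138.192: no
  /0 0.0.0.0: MATCH
Selected: next-hop 209.25.167.12 via eth0 (matched /12)


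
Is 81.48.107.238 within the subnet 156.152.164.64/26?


Subnet network: 156.152.164.64
Test IP AND mask: 81.48.107.192
No, 81.48.107.238 is not in 156.152.164.64/26


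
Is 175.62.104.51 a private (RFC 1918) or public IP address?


RFC 1918 private ranges:
  10.0.0.0/8 (10.0.0.0 - 10.255.255.255)
  172.16.0.0/12 (172.16.0.0 - 172.31.255.255)
  192.168.0.0/16 (192.168.0.0 - 192.168.255.255)
Public (not in any RFC 1918 range)


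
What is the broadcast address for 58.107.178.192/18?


Network: 58.107.128.0/18
Host bits = 14
Set all host bits to 1:
Broadcast: 58.107.191.255


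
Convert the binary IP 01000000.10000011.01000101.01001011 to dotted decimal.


01000000 = 64
10000011 = 131
01000101 = 69
01001011 = 75
IP: 64.131.69.75


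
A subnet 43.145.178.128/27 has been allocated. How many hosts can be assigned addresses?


Host bits = 32 - 27 = 5
Total addresses = 2^5 = 32
Usable = total - 2 (network and broadcast)
Usable hosts: 30


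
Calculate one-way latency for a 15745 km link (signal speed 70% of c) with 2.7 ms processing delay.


Speed = 0.7 * 3e5 km/s = 210000 km/s
Propagation delay = 15745 / 210000 = 0.075 s = 74.9762 ms
Processing delay = 2.7 ms
Total one-way latency = 77.6762 ms


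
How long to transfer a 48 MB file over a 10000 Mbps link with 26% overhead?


Effective throughput = 10000 * (1 - 26/100) = 7400 Mbps
File size in Mb = 48 * 8 = 384 Mb
Time = 384 / 7400
Time = 0.0519 seconds


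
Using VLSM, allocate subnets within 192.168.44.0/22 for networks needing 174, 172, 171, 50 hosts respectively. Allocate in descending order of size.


174 hosts -> /24 (254 usable): 192.168.44.0/24
172 hosts -> /24 (254 usable): 192.168.45.0/24
171 hosts -> /24 (254 usable): 192.168.46.0/24
50 hosts -> /26 (62 usable): 192.168.47.0/26
Allocation: 192.168.44.0/24 (174 hosts, 254 usable); 192.168.45.0/24 (172 hosts, 254 usable); 192.168.46.0/24 (171 hosts, 254 usable); 192.168.47.0/26 (50 hosts, 62 usable)


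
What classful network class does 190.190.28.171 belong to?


First octet: 190
Binary: 10111110
10xxxxxx -> Class B (128-191)
Class B, default mask 255.255.0.0 (/16)


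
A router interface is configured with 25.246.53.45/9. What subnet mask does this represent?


/9 means 9 network bits, 23 host bits
Binary: 11111111100000000000000000000000
Mask: 255.128.0.0


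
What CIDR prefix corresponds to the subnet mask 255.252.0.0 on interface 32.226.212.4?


Binary: 11111111.11111100.00000000.00000000
Count leading 1s
Prefix: /14


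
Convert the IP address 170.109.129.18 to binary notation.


170 = 10101010
109 = 01101101
129 = 10000001
18 = 00010010
Binary: 10101010.01101101.10000001.00010010


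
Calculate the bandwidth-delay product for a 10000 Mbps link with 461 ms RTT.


BDP = bandwidth * RTT
= 10000 Mbps * 461 ms
= 10000 * 1e6 * 461 / 1000 bits
= 4610000000 bits
= 576250000 bytes
= 562744.1406 KB
BDP = 4610000000 bits (576250000 bytes)


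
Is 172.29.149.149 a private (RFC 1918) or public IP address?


RFC 1918 private ranges:
  10.0.0.0/8 (10.0.0.0 - 10.255.255.255)
  172.16.0.0/12 (172.16.0.0 - 172.31.255.255)
  192.168.0.0/16 (192.168.0.0 - 192.168.255.255)
Private (in 172.16.0.0/12)


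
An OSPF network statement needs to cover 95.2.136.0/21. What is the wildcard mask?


Subnet mask: 255.255.248.0
Wildcard = 255.255.255.255 - subnet mask
255 - 255 = 0
255 - 255 = 0
255 - 248 = 7
255 - 0 = 255
Wildcard: 0.0.7.255


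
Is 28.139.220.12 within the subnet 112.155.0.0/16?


Subnet network: 112.155.0.0
Test IP AND mask: 28.139.0.0
No, 28.139.220.12 is not in 112.155.0.0/16


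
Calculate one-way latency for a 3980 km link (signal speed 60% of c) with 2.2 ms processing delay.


Speed = 0.6 * 3e5 km/s = 180000 km/s
Propagation delay = 3980 / 180000 = 0.0221 s = 22.1111 ms
Processing delay = 2.2 ms
Total one-way latency = 24.3111 ms


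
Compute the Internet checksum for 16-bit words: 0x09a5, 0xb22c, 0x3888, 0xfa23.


Sum all words (with carry folding):
+ 0x09a5 = 0x09a5
+ 0xb22c = 0xbbd1
+ 0x3888 = 0xf459
+ 0xfa23 = 0xee7d
One's complement: ~0xee7d
Checksum = 0x1182


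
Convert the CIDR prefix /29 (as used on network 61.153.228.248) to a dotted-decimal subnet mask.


/29 means 29 network bits, 3 host bits
Binary: 11111111111111111111111111111000
Mask: 255.255.255.248


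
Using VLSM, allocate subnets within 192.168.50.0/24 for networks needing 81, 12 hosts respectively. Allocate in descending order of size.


81 hosts -> /25 (126 usable): 192.168.50.0/25
12 hosts -> /28 (14 usable): 192.168.50.128/28
Allocation: 192.168.50.0/25 (81 hosts, 126 usable); 192.168.50.128/28 (12 hosts, 14 usable)


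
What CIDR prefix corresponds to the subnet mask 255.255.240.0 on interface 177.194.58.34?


Binary: 11111111.11111111.11110000.00000000
Count leading 1s
Prefix: /20


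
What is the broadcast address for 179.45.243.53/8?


Network: 179.0.0.0/8
Host bits = 24
Set all host bits to 1:
Broadcast: 179.255.255.255


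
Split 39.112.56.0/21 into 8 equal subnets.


New prefix = 21 + 3 = 24
Each subnet has 256 addresses
  39.112.56.0/24
  39.112.57.0/24
  39.112.58.0/24
  39.112.59.0/24
  39.112.60.0/24
  39.112.61.0/24
  39.112.62.0/24
  39.112.63.0/24
Subnets: 39.112.56.0/24, 39.112.57.0/24, 39.112.58.0/24, 39.112.59.0/24, 39.112.60.0/24, 39.112.61.0/24, 39.112.62.0/24, 39.112.63.0/24


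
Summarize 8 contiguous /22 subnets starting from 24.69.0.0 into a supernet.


Original prefix: /22
Number of subnets: 8 = 2^3
New prefix = 22 - 3 = 19
Supernet: 24.69.0.0/19


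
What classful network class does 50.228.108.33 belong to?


First octet: 50
Binary: 00110010
0xxxxxxx -> Class A (1-126)
Class A, default mask 255.0.0.0 (/8)


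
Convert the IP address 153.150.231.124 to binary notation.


153 = 10011001
150 = 10010110
231 = 11100111
124 = 01111100
Binary: 10011001.10010110.11100111.01111100


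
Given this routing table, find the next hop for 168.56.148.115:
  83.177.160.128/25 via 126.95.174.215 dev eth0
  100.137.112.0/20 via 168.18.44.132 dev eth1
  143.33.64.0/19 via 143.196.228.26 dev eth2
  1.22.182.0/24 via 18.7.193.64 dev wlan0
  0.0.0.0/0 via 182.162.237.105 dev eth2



Longest prefix match for 168.56.148.115:
  /25 83.177.160.128: no
  /20 100.137.112.0: no
  /19 143.33.64.0: no
  /24 1.22.182.0: no
  /0 0.0.0.0: MATCH
Selected: next-hop 182.162.237.105 via eth2 (matched /0)


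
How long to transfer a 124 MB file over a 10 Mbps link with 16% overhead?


Effective throughput = 10 * (1 - 16/100) = 8.4 Mbps
File size in Mb = 124 * 8 = 992 Mb
Time = 992 / 8.4
Time = 118.0952 seconds


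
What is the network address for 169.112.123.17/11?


IP:   10101001.01110000.01111011.00010001
Mask: 11111111.11100000.00000000.00000000
AND operation:
Net:  10101001.01100000.00000000.00000000
Network: 169.96.0.0/11


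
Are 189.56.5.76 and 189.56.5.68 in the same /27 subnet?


Mask: 255.255.255.224
189.56.5.76 AND mask = 189.56.5.64
189.56.5.68 AND mask = 189.56.5.64
Yes, same subnet (189.56.5.64)


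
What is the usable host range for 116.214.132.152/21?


Network: 116.214.128.0
Broadcast: 116.214.135.255
First usable = network + 1
Last usable = broadcast - 1
Range: 116.214.128.1 to 116.214.135.254


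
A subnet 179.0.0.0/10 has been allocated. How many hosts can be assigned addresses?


Host bits = 32 - 10 = 22
Total addresses = 2^22 = 4194304
Usable = total - 2 (network and broadcast)
Usable hosts: 4194302


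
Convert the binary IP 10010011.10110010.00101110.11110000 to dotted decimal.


10010011 = 147
10110010 = 178
00101110 = 46
11110000 = 240
IP: 147.178.46.240


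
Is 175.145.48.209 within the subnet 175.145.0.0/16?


Subnet network: 175.145.0.0
Test IP AND mask: 175.145.0.0
Yes, 175.145.48.209 is in 175.145.0.0/16


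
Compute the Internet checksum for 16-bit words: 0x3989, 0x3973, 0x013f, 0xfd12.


Sum all words (with carry folding):
+ 0x3989 = 0x3989
+ 0x3973 = 0x72fc
+ 0x013f = 0x743b
+ 0xfd12 = 0x714e
One's complement: ~0x714e
Checksum = 0x8eb1


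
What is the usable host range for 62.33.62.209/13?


Network: 62.32.0.0
Broadcast: 62.39.255.255
First usable = network + 1
Last usable = broadcast - 1
Range: 62.32.0.1 to 62.39.255.254


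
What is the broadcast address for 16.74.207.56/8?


Network: 16.0.0.0/8
Host bits = 24
Set all host bits to 1:
Broadcast: 16.255.255.255


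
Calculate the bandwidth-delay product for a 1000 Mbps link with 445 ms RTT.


BDP = bandwidth * RTT
= 1000 Mbps * 445 ms
= 1000 * 1e6 * 445 / 1000 bits
= 445000000 bits
= 55625000 bytes
= 54321.2891 KB
BDP = 445000000 bits (55625000 bytes)


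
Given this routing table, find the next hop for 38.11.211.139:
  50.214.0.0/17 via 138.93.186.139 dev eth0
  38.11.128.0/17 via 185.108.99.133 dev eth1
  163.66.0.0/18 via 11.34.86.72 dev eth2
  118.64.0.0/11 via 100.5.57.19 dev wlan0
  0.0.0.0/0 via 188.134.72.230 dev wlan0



Longest prefix match for 38.11.211.139:
  /17 50.214.0.0: no
  /17 38.11.128.0: MATCH
  /18 163.66.0.0: no
  /11 118.64.0.0: no
  /0 0.0.0.0: MATCH
Selected: next-hop 185.108.99.133 via eth1 (matched /17)


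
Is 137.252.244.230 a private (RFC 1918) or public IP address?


RFC 1918 private ranges:
  10.0.0.0/8 (10.0.0.0 - 10.255.255.255)
  172.16.0.0/12 (172.16.0.0 - 172.31.255.255)
  192.168.0.0/16 (192.168.0.0 - 192.168.255.255)
Public (not in any RFC 1918 range)


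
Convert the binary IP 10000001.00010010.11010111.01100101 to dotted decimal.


10000001 = 129
00010010 = 18
11010111 = 215
01100101 = 101
IP: 129.18.215.101


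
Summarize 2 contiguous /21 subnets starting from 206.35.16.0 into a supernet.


Original prefix: /21
Number of subnets: 2 = 2^1
New prefix = 21 - 1 = 20
Supernet: 206.35.16.0/20


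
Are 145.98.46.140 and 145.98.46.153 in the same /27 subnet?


Mask: 255.255.255.224
145.98.46.140 AND mask = 145.98.46.128
145.98.46.153 AND mask = 145.98.46.128
Yes, same subnet (145.98.46.128)


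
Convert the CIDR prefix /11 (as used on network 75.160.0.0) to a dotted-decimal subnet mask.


/11 means 11 network bits, 21 host bits
Binary: 11111111111000000000000000000000
Mask: 255.224.0.0


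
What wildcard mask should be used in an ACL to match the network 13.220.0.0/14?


Subnet mask: 255.252.0.0
Wildcard = 255.255.255.255 - subnet mask
255 - 255 = 0
255 - 252 = 3
255 - 0 = 255
255 - 0 = 255
Wildcard: 0.3.255.255


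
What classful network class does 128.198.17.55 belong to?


First octet: 128
Binary: 10000000
10xxxxxx -> Class B (128-191)
Class B, default mask 255.255.0.0 (/16)


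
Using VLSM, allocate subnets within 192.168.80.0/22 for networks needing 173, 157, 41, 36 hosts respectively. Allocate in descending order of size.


173 hosts -> /24 (254 usable): 192.168.80.0/24
157 hosts -> /24 (254 usable): 192.168.81.0/24
41 hosts -> /26 (62 usable): 192.168.82.0/26
36 hosts -> /26 (62 usable): 192.168.82.64/26
Allocation: 192.168.80.0/24 (173 hosts, 254 usable); 192.168.81.0/24 (157 hosts, 254 usable); 192.168.82.0/26 (41 hosts, 62 usable); 192.168.82.64/26 (36 hosts, 62 usable)


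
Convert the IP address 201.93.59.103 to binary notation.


201 = 11001001
93 = 01011101
59 = 00111011
103 = 01100111
Binary: 11001001.01011101.00111011.01100111


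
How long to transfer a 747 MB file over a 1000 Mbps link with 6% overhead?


Effective throughput = 1000 * (1 - 6/100) = 940 Mbps
File size in Mb = 747 * 8 = 5976 Mb
Time = 5976 / 940
Time = 6.3574 seconds


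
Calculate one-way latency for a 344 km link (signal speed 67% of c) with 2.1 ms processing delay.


Speed = 0.67 * 3e5 km/s = 201000 km/s
Propagation delay = 344 / 201000 = 0.0017 s = 1.7114 ms
Processing delay = 2.1 ms
Total one-way latency = 3.8114 ms


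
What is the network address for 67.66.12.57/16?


IP:   01000011.01000010.00001100.00111001
Mask: 11111111.11111111.00000000.00000000
AND operation:
Net:  01000011.01000010.00000000.00000000
Network: 67.66.0.0/16


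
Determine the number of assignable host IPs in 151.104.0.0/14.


Host bits = 32 - 14 = 18
Total addresses = 2^18 = 262144
Usable = total - 2 (network and broadcast)
Usable hosts: 262142


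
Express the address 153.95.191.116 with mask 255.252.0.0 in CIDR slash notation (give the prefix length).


Binary: 11111111.11111100.00000000.00000000
Count leading 1s
Prefix: /14


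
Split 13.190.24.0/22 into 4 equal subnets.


New prefix = 22 + 2 = 24
Each subnet has 256 addresses
  13.190.24.0/24
  13.190.25.0/24
  13.190.26.0/24
  13.190.27.0/24
Subnets: 13.190.24.0/24, 13.190.25.0/24, 13.190.26.0/24, 13.190.27.0/24


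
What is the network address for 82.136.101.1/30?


IP:   01010010.10001000.01100101.00000001
Mask: 11111111.11111111.11111111.11111100
AND operation:
Net:  01010010.10001000.01100101.00000000
Network: 82.136.101.0/30


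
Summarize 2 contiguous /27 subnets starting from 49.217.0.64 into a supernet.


Original prefix: /27
Number of subnets: 2 = 2^1
New prefix = 27 - 1 = 26
Supernet: 49.217.0.64/26


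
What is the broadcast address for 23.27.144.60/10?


Network: 23.0.0.0/10
Host bits = 22
Set all host bits to 1:
Broadcast: 23.63.255.255


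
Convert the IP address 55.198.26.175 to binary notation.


55 = 00110111
198 = 11000110
26 = 00011010
175 = 10101111
Binary: 00110111.11000110.00011010.10101111


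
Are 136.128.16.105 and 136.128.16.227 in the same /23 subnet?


Mask: 255.255.254.0
136.128.16.105 AND mask = 136.128.16.0
136.128.16.227 AND mask = 136.128.16.0
Yes, same subnet (136.128.16.0)


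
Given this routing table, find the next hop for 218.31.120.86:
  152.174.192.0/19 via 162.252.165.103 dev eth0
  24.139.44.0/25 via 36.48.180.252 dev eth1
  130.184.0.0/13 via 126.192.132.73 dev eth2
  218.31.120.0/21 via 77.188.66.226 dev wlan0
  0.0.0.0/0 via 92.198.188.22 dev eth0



Longest prefix match for 218.31.120.86:
  /19 152.174.192.0: no
  /25 24.139.44.0: no
  /13 130.184.0.0: no
  /21 218.31.120.0: MATCH
  /0 0.0.0.0: MATCH
Selected: next-hop 77.188.66.226 via wlan0 (matched /21)


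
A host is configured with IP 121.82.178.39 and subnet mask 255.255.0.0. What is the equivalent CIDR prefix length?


Binary: 11111111.11111111.00000000.00000000
Count leading 1s
Prefix: /16


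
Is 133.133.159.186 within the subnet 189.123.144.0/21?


Subnet network: 189.123.144.0
Test IP AND mask: 133.133.152.0
No, 133.133.159.186 is not in 189.123.144.0/21


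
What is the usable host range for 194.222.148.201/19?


Network: 194.222.128.0
Broadcast: 194.222.159.255
First usable = network + 1
Last usable = broadcast - 1
Range: 194.222.128.1 to 194.222.159.254


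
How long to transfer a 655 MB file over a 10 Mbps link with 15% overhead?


Effective throughput = 10 * (1 - 15/100) = 8.5 Mbps
File size in Mb = 655 * 8 = 5240 Mb
Time = 5240 / 8.5
Time = 616.4706 seconds


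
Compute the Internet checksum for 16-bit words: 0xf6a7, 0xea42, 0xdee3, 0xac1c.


Sum all words (with carry folding):
+ 0xf6a7 = 0xf6a7
+ 0xea42 = 0xe0ea
+ 0xdee3 = 0xbfce
+ 0xac1c = 0x6beb
One's complement: ~0x6beb
Checksum = 0x9414


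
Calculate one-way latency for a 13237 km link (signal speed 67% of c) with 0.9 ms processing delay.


Speed = 0.67 * 3e5 km/s = 201000 km/s
Propagation delay = 13237 / 201000 = 0.0659 s = 65.8557 ms
Processing delay = 0.9 ms
Total one-way latency = 66.7557 ms


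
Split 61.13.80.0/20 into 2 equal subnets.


New prefix = 20 + 1 = 21
Each subnet has 2048 addresses
  61.13.80.0/21
  61.13.88.0/21
Subnets: 61.13.80.0/21, 61.13.88.0/21


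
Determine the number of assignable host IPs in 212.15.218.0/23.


Host bits = 32 - 23 = 9
Total addresses = 2^9 = 512
Usable = total - 2 (network and broadcast)
Usable hosts: 510


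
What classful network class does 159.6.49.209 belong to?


First octet: 159
Binary: 10011111
10xxxxxx -> Class B (128-191)
Class B, default mask 255.255.0.0 (/16)


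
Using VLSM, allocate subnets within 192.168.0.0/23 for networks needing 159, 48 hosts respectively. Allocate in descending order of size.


159 hosts -> /24 (254 usable): 192.168.0.0/24
48 hosts -> /26 (62 usable): 192.168.1.0/26
Allocation: 192.168.0.0/24 (159 hosts, 254 usable); 192.168.1.0/26 (48 hosts, 62 usable)


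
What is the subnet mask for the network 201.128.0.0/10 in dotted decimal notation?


/10 means 10 network bits, 22 host bits
Binary: 11111111110000000000000000000000
Mask: 255.192.0.0


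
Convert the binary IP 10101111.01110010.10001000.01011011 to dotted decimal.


10101111 = 175
01110010 = 114
10001000 = 136
01011011 = 91
IP: 175.114.136.91


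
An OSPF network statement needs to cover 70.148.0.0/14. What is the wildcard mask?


Subnet mask: 255.252.0.0
Wildcard = 255.255.255.255 - subnet mask
255 - 255 = 0
255 - 252 = 3
255 - 0 = 255
255 - 0 = 255
Wildcard: 0.3.255.255


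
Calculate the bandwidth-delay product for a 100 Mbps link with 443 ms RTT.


BDP = bandwidth * RTT
= 100 Mbps * 443 ms
= 100 * 1e6 * 443 / 1000 bits
= 44300000 bits
= 5537500 bytes
= 5407.7148 KB
BDP = 44300000 bits (5537500 bytes)


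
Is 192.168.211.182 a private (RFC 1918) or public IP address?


RFC 1918 private ranges:
  10.0.0.0/8 (10.0.0.0 - 10.255.255.255)
  172.16.0.0/12 (172.16.0.0 - 172.31.255.255)
  192.168.0.0/16 (192.168.0.0 - 192.168.255.255)
Private (in 192.168.0.0/16)


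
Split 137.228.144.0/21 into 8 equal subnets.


New prefix = 21 + 3 = 24
Each subnet has 256 addresses
  137.228.144.0/24
  137.228.145.0/24
  137.228.146.0/24
  137.228.147.0/24
  137.228.148.0/24
  137.228.149.0/24
  137.228.150.0/24
  137.228.151.0/24
Subnets: 137.228.144.0/24, 137.228.145.0/24, 137.228.146.0/24, 137.228.147.0/24, 137.228.148.0/24, 137.228.149.0/24, 137.228.150.0/24, 137.228.151.0/24


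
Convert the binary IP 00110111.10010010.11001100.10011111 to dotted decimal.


00110111 = 55
10010010 = 146
11001100 = 204
10011111 = 159
IP: 55.146.204.159


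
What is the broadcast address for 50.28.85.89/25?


Network: 50.28.85.0/25
Host bits = 7
Set all host bits to 1:
Broadcast: 50.28.85.127


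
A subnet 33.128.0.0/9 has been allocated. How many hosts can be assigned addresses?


Host bits = 32 - 9 = 23
Total addresses = 2^23 = 8388608
Usable = total - 2 (network and broadcast)
Usable hosts: 8388606


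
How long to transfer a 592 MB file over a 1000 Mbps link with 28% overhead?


Effective throughput = 1000 * (1 - 28/100) = 720 Mbps
File size in Mb = 592 * 8 = 4736 Mb
Time = 4736 / 720
Time = 6.5778 seconds


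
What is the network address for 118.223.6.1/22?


IP:   01110110.11011111.00000110.00000001
Mask: 11111111.11111111.11111100.00000000
AND operation:
Net:  01110110.11011111.00000100.00000000
Network: 118.223.4.0/22


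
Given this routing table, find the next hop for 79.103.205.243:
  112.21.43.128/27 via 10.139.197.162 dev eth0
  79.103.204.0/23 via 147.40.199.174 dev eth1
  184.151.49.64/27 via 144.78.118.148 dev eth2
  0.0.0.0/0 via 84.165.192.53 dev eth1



Longest prefix match for 79.103.205.243:
  /27 112.21.43.128: no
  /23 79.103.204.0: MATCH
  /27 184.151.49.64: no
  /0 0.0.0.0: MATCH
Selected: next-hop 147.40.199.174 via eth1 (matched /23)


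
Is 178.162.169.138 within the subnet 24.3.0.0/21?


Subnet network: 24.3.0.0
Test IP AND mask: 178.162.168.0
No, 178.162.169.138 is not in 24.3.0.0/21


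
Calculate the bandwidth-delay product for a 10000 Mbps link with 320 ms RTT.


BDP = bandwidth * RTT
= 10000 Mbps * 320 ms
= 10000 * 1e6 * 320 / 1000 bits
= 3200000000 bits
= 400000000 bytes
= 390625 KB
BDP = 3200000000 bits (400000000 bytes)


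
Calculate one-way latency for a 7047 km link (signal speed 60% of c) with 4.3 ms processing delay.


Speed = 0.6 * 3e5 km/s = 180000 km/s
Propagation delay = 7047 / 180000 = 0.0391 s = 39.15 ms
Processing delay = 4.3 ms
Total one-way latency = 43.45 ms


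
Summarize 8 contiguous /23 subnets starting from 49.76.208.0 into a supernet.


Original prefix: /23
Number of subnets: 8 = 2^3
New prefix = 23 - 3 = 20
Supernet: 49.76.208.0/20


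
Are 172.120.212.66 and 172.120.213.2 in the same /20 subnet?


Mask: 255.255.240.0
172.120.212.66 AND mask = 172.120.208.0
172.120.213.2 AND mask = 172.120.208.0
Yes, same subnet (172.120.208.0)


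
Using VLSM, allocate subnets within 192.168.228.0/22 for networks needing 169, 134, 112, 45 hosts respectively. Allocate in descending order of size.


169 hosts -> /24 (254 usable): 192.168.228.0/24
134 hosts -> /24 (254 usable): 192.168.229.0/24
112 hosts -> /25 (126 usable): 192.168.230.0/25
45 hosts -> /26 (62 usable): 192.168.230.128/26
Allocation: 192.168.228.0/24 (169 hosts, 254 usable); 192.168.229.0/24 (134 hosts, 254 usable); 192.168.230.0/25 (112 hosts, 126 usable); 192.168.230.128/26 (45 hosts, 62 usable)


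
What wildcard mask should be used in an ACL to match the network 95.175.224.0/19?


Subnet mask: 255.255.224.0
Wildcard = 255.255.255.255 - subnet mask
255 - 255 = 0
255 - 255 = 0
255 - 224 = 31
255 - 0 = 255
Wildcard: 0.0.31.255


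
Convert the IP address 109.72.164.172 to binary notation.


109 = 01101101
72 = 01001000
164 = 10100100
172 = 10101100
Binary: 01101101.01001000.10100100.10101100


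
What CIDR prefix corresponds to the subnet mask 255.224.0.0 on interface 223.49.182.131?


Binary: 11111111.11100000.00000000.00000000
Count leading 1s
Prefix: /11


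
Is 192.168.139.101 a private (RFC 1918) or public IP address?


RFC 1918 private ranges:
  10.0.0.0/8 (10.0.0.0 - 10.255.255.255)
  172.16.0.0/12 (172.16.0.0 - 172.31.255.255)
  192.168.0.0/16 (192.168.0.0 - 192.168.255.255)
Private (in 192.168.0.0/16)


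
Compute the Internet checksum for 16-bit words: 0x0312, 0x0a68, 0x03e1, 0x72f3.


Sum all words (with carry folding):
+ 0x0312 = 0x0312
+ 0x0a68 = 0x0d7a
+ 0x03e1 = 0x115b
+ 0x72f3 = 0x844e
One's complement: ~0x844e
Checksum = 0x7bb1


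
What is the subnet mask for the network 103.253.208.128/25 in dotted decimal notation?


/25 means 25 network bits, 7 host bits
Binary: 11111111111111111111111110000000
Mask: 255.255.255.128


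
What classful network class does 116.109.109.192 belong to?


First octet: 116
Binary: 01110100
0xxxxxxx -> Class A (1-126)
Class A, default mask 255.0.0.0 (/8)


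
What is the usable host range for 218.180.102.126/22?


Network: 218.180.100.0
Broadcast: 218.180.103.255
First usable = network + 1
Last usable = broadcast - 1
Range: 218.180.100.1 to 218.180.103.254


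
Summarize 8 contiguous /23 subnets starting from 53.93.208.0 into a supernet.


Original prefix: /23
Number of subnets: 8 = 2^3
New prefix = 23 - 3 = 20
Supernet: 53.93.208.0/20


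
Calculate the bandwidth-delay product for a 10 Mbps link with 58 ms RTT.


BDP = bandwidth * RTT
= 10 Mbps * 58 ms
= 10 * 1e6 * 58 / 1000 bits
= 580000 bits
= 72500 bytes
= 70.8008 KB
BDP = 580000 bits (72500 bytes)


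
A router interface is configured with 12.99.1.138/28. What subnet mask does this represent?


/28 means 28 network bits, 4 host bits
Binary: 11111111111111111111111111110000
Mask: 255.255.255.240


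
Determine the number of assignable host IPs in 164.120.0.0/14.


Host bits = 32 - 14 = 18
Total addresses = 2^18 = 262144
Usable = total - 2 (network and broadcast)
Usable hosts: 262142


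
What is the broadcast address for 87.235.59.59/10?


Network: 87.192.0.0/10
Host bits = 22
Set all host bits to 1:
Broadcast: 87.255.255.255


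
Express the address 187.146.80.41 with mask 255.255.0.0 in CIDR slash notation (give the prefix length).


Binary: 11111111.11111111.00000000.00000000
Count leading 1s
Prefix: /16


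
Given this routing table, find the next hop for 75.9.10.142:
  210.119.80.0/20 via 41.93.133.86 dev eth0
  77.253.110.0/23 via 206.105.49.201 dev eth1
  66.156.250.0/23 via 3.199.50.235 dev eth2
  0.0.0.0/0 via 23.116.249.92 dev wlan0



Longest prefix match for 75.9.10.142:
  /20 210.119.80.0: no
  /23 77.253.110.0: no
  /23 66.156.250.0: no
  /0 0.0.0.0: MATCH
Selected: next-hop 23.116.249.92 via wlan0 (matched /0)


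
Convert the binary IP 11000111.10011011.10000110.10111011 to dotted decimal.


11000111 = 199
10011011 = 155
10000110 = 134
10111011 = 187
IP: 199.155.134.187


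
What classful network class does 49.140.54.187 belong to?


First octet: 49
Binary: 00110001
0xxxxxxx -> Class A (1-126)
Class A, default mask 255.0.0.0 (/8)


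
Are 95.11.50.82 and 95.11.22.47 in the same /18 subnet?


Mask: 255.255.192.0
95.11.50.82 AND mask = 95.11.0.0
95.11.22.47 AND mask = 95.11.0.0
Yes, same subnet (95.11.0.0)


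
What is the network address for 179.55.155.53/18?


IP:   10110011.00110111.10011011.00110101
Mask: 11111111.11111111.11000000.00000000
AND operation:
Net:  10110011.00110111.10000000.00000000
Network: 179.55.128.0/18


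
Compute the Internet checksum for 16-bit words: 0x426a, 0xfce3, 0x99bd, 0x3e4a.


Sum all words (with carry folding):
+ 0x426a = 0x426a
+ 0xfce3 = 0x3f4e
+ 0x99bd = 0xd90b
+ 0x3e4a = 0x1756
One's complement: ~0x1756
Checksum = 0xe8a9


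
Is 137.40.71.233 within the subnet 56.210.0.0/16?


Subnet network: 56.210.0.0
Test IP AND mask: 137.40.0.0
No, 137.40.71.233 is not in 56.210.0.0/16


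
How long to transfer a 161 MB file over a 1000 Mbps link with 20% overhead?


Effective throughput = 1000 * (1 - 20/100) = 800 Mbps
File size in Mb = 161 * 8 = 1288 Mb
Time = 1288 / 800
Time = 1.61 seconds


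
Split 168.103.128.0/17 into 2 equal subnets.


New prefix = 17 + 1 = 18
Each subnet has 16384 addresses
  168.103.128.0/18
  168.103.192.0/18
Subnets: 168.103.128.0/18, 168.103.192.0/18


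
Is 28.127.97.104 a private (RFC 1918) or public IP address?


RFC 1918 private ranges:
  10.0.0.0/8 (10.0.0.0 - 10.255.255.255)
  172.16.0.0/12 (172.16.0.0 - 172.31.255.255)
  192.168.0.0/16 (192.168.0.0 - 192.168.255.255)
Public (not in any RFC 1918 range)


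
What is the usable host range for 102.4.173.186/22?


Network: 102.4.172.0
Broadcast: 102.4.175.255
First usable = network + 1
Last usable = broadcast - 1
Range: 102.4.172.1 to 102.4.175.254


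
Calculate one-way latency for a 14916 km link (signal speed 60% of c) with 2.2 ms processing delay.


Speed = 0.6 * 3e5 km/s = 180000 km/s
Propagation delay = 14916 / 180000 = 0.0829 s = 82.8667 ms
Processing delay = 2.2 ms
Total one-way latency = 85.0667 ms


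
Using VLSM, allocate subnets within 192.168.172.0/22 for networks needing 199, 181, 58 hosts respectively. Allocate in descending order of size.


199 hosts -> /24 (254 usable): 192.168.172.0/24
181 hosts -> /24 (254 usable): 192.168.173.0/24
58 hosts -> /26 (62 usable): 192.168.174.0/26
Allocation: 192.168.172.0/24 (199 hosts, 254 usable); 192.168.173.0/24 (181 hosts, 254 usable); 192.168.174.0/26 (58 hosts, 62 usable)


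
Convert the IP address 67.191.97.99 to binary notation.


67 = 01000011
191 = 10111111
97 = 01100001
99 = 01100011
Binary: 01000011.10111111.01100001.01100011


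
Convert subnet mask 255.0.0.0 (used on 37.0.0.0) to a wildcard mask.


Subnet mask: 255.0.0.0
Wildcard = 255.255.255.255 - subnet mask
255 - 255 = 0
255 - 0 = 255
255 - 0 = 255
255 - 0 = 255
Wildcard: 0.255.255.255


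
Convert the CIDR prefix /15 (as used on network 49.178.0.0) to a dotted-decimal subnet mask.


/15 means 15 network bits, 17 host bits
Binary: 11111111111111100000000000000000
Mask: 255.254.0.0


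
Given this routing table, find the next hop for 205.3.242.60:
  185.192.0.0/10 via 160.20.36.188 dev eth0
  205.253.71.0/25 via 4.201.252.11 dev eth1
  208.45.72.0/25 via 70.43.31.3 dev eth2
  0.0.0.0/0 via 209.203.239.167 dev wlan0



Longest prefix match for 205.3.242.60:
  /10 185.192.0.0: no
  /25 205.253.71.0: no
  /25 208.45.72.0: no
  /0 0.0.0.0: MATCH
Selected: next-hop 209.203.239.167 via wlan0 (matched /0)


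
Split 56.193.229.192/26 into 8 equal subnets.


New prefix = 26 + 3 = 29
Each subnet has 8 addresses
  56.193.229.192/29
  56.193.229.200/29
  56.193.229.208/29
  56.193.229.216/29
  56.193.229.224/29
  56.193.229.232/29
  56.193.229.240/29
  56.193.229.248/29
Subnets: 56.193.229.192/29, 56.193.229.200/29, 56.193.229.208/29, 56.193.229.216/29, 56.193.229.224/29, 56.193.229.232/29, 56.193.229.240/29, 56.193.229.248/29


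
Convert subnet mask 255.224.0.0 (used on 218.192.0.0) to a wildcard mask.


Subnet mask: 255.224.0.0
Wildcard = 255.255.255.255 - subnet mask
255 - 255 = 0
255 - 224 = 31
255 - 0 = 255
255 - 0 = 255
Wildcard: 0.31.255.255


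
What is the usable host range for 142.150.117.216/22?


Network: 142.150.116.0
Broadcast: 142.150.119.255
First usable = network + 1
Last usable = broadcast - 1
Range: 142.150.116.1 to 142.150.119.254


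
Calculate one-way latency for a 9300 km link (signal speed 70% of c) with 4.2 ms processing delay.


Speed = 0.7 * 3e5 km/s = 210000 km/s
Propagation delay = 9300 / 210000 = 0.0443 s = 44.2857 ms
Processing delay = 4.2 ms
Total one-way latency = 48.4857 ms


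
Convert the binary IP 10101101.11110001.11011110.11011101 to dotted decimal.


10101101 = 173
11110001 = 241
11011110 = 222
11011101 = 221
IP: 173.241.222.221


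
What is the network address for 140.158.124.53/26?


IP:   10001100.10011110.01111100.00110101
Mask: 11111111.11111111.11111111.11000000
AND operation:
Net:  10001100.10011110.01111100.00000000
Network: 140.158.124.0/26


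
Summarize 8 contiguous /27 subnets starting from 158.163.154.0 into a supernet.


Original prefix: /27
Number of subnets: 8 = 2^3
New prefix = 27 - 3 = 24
Supernet: 158.163.154.0/24


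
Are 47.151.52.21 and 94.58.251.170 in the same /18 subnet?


Mask: 255.255.192.0
47.151.52.21 AND mask = 47.151.0.0
94.58.251.170 AND mask = 94.58.192.0
No, different subnets (47.151.0.0 vs 94.58.192.0)


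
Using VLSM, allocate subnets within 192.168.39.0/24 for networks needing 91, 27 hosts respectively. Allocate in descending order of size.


91 hosts -> /25 (126 usable): 192.168.39.0/25
27 hosts -> /27 (30 usable): 192.168.39.128/27
Allocation: 192.168.39.0/25 (91 hosts, 126 usable); 192.168.39.128/27 (27 hosts, 30 usable)


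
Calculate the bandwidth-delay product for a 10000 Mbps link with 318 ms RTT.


BDP = bandwidth * RTT
= 10000 Mbps * 318 ms
= 10000 * 1e6 * 318 / 1000 bits
= 3180000000 bits
= 397500000 bytes
= 388183.5938 KB
BDP = 3180000000 bits (397500000 bytes)


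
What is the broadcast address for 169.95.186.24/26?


Network: 169.95.186.0/26
Host bits = 6
Set all host bits to 1:
Broadcast: 169.95.186.63


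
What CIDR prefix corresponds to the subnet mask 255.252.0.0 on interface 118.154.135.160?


Binary: 11111111.11111100.00000000.00000000
Count leading 1s
Prefix: /14


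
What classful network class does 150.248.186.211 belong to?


First octet: 150
Binary: 10010110
10xxxxxx -> Class B (128-191)
Class B, default mask 255.255.0.0 (/16)


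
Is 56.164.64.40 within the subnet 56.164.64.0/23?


Subnet network: 56.164.64.0
Test IP AND mask: 56.164.64.0
Yes, 56.164.64.40 is in 56.164.64.0/23


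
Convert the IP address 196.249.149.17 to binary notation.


196 = 11000100
249 = 11111001
149 = 10010101
17 = 00010001
Binary: 11000100.11111001.10010101.00010001


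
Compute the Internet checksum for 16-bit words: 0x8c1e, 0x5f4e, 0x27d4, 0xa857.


Sum all words (with carry folding):
+ 0x8c1e = 0x8c1e
+ 0x5f4e = 0xeb6c
+ 0x27d4 = 0x1341
+ 0xa857 = 0xbb98
One's complement: ~0xbb98
Checksum = 0x4467


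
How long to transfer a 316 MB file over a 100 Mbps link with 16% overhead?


Effective throughput = 100 * (1 - 16/100) = 84 Mbps
File size in Mb = 316 * 8 = 2528 Mb
Time = 2528 / 84
Time = 30.0952 seconds


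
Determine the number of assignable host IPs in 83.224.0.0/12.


Host bits = 32 - 12 = 20
Total addresses = 2^20 = 1048576
Usable = total - 2 (network and broadcast)
Usable hosts: 1048574


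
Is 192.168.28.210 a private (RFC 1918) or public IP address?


RFC 1918 private ranges:
  10.0.0.0/8 (10.0.0.0 - 10.255.255.255)
  172.16.0.0/12 (172.16.0.0 - 172.31.255.255)
  192.168.0.0/16 (192.168.0.0 - 192.168.255.255)
Private (in 192.168.0.0/16)


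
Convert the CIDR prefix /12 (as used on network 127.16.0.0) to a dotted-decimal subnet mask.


/12 means 12 network bits, 20 host bits
Binary: 11111111111100000000000000000000
Mask: 255.240.0.0


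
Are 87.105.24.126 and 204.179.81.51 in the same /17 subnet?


Mask: 255.255.128.0
87.105.24.126 AND mask = 87.105.0.0
204.179.81.51 AND mask = 204.179.0.0
No, different subnets (87.105.0.0 vs 204.179.0.0)


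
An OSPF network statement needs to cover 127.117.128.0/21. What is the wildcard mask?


Subnet mask: 255.255.248.0
Wildcard = 255.255.255.255 - subnet mask
255 - 255 = 0
255 - 255 = 0
255 - 248 = 7
255 - 0 = 255
Wildcard: 0.0.7.255


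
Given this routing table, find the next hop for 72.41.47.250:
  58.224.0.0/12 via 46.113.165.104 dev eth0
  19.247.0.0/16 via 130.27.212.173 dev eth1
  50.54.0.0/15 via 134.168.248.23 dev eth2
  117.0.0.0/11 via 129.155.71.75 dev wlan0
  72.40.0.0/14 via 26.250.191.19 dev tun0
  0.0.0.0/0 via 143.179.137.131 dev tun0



Longest prefix match for 72.41.47.250:
  /12 58.224.0.0: no
  /16 19.247.0.0: no
  /15 50.54.0.0: no
  /11 117.0.0.0: no
  /14 72.40.0.0: MATCH
  /0 0.0.0.0: MATCH
Selected: next-hop 26.250.191.19 via tun0 (matched /14)


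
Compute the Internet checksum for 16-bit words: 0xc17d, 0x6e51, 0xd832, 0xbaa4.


Sum all words (with carry folding):
+ 0xc17d = 0xc17d
+ 0x6e51 = 0x2fcf
+ 0xd832 = 0x0802
+ 0xbaa4 = 0xc2a6
One's complement: ~0xc2a6
Checksum = 0x3d59


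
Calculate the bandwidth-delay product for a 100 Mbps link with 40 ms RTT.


BDP = bandwidth * RTT
= 100 Mbps * 40 ms
= 100 * 1e6 * 40 / 1000 bits
= 4000000 bits
= 500000 bytes
= 488.2812 KB
BDP = 4000000 bits (500000 bytes)


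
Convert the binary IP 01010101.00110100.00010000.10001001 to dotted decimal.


01010101 = 85
00110100 = 52
00010000 = 16
10001001 = 137
IP: 85.52.16.137


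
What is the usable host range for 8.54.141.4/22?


Network: 8.54.140.0
Broadcast: 8.54.143.255
First usable = network + 1
Last usable = broadcast - 1
Range: 8.54.140.1 to 8.54.143.254


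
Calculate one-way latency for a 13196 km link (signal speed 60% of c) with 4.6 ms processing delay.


Speed = 0.6 * 3e5 km/s = 180000 km/s
Propagation delay = 13196 / 180000 = 0.0733 s = 73.3111 ms
Processing delay = 4.6 ms
Total one-way latency = 77.9111 ms


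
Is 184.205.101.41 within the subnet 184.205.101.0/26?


Subnet network: 184.205.101.0
Test IP AND mask: 184.205.101.0
Yes, 184.205.101.41 is in 184.205.101.0/26


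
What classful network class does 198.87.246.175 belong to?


First octet: 198
Binary: 11000110
110xxxxx -> Class C (192-223)
Class C, default mask 255.255.255.0 (/24)


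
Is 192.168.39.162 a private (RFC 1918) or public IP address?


RFC 1918 private ranges:
  10.0.0.0/8 (10.0.0.0 - 10.255.255.255)
  172.16.0.0/12 (172.16.0.0 - 172.31.255.255)
  192.168.0.0/16 (192.168.0.0 - 192.168.255.255)
Private (in 192.168.0.0/16)


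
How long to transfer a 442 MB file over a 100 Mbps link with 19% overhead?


Effective throughput = 100 * (1 - 19/100) = 81 Mbps
File size in Mb = 442 * 8 = 3536 Mb
Time = 3536 / 81
Time = 43.6543 seconds


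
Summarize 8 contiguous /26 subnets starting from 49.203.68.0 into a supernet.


Original prefix: /26
Number of subnets: 8 = 2^3
New prefix = 26 - 3 = 23
Supernet: 49.203.68.0/23


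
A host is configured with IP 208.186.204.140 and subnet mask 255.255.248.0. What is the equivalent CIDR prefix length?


Binary: 11111111.11111111.11111000.00000000
Count leading 1s
Prefix: /21


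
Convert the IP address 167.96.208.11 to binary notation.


167 = 10100111
96 = 01100000
208 = 11010000
11 = 00001011
Binary: 10100111.01100000.11010000.00001011


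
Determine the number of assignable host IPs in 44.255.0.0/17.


Host bits = 32 - 17 = 15
Total addresses = 2^15 = 32768
Usable = total - 2 (network and broadcast)
Usable hosts: 32766


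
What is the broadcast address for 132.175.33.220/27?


Network: 132.175.33.192/27
Host bits = 5
Set all host bits to 1:
Broadcast: 132.175.33.223


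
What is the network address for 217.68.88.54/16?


IP:   11011001.01000100.01011000.00110110
Mask: 11111111.11111111.00000000.00000000
AND operation:
Net:  11011001.01000100.00000000.00000000
Network: 217.68.0.0/16


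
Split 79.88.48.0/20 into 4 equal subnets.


New prefix = 20 + 2 = 22
Each subnet has 1024 addresses
  79.88.48.0/22
  79.88.52.0/22
  79.88.56.0/22
  79.88.60.0/22
Subnets: 79.88.48.0/22, 79.88.52.0/22, 79.88.56.0/22, 79.88.60.0/22


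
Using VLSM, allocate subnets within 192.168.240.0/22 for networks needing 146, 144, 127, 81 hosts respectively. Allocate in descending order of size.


146 hosts -> /24 (254 usable): 192.168.240.0/24
144 hosts -> /24 (254 usable): 192.168.241.0/24
127 hosts -> /24 (254 usable): 192.168.242.0/24
81 hosts -> /25 (126 usable): 192.168.243.0/25
Allocation: 192.168.240.0/24 (146 hosts, 254 usable); 192.168.241.0/24 (144 hosts, 254 usable); 192.168.242.0/24 (127 hosts, 254 usable); 192.168.243.0/25 (81 hosts, 126 usable)
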